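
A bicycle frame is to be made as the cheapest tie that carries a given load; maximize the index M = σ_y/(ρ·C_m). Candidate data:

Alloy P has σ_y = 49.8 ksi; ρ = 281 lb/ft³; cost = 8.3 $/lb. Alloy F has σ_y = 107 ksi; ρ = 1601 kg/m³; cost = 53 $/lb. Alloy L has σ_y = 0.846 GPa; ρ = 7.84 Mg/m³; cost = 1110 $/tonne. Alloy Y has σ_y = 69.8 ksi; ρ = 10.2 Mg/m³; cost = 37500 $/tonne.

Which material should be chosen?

alloy L

Convert each candidate to consistent units, then evaluate M:
  alloy P: σ_y = 343.4 MPa, ρ = 4501 kg/m³, cost = 18.30 $/kg
  alloy F: σ_y = 737.7 MPa, ρ = 1601 kg/m³, cost = 116.8 $/kg
  alloy L: σ_y = 846.0 MPa, ρ = 7840 kg/m³, cost = 1.110 $/kg
  alloy Y: σ_y = 481.3 MPa, ρ = 10200 kg/m³, cost = 37.50 $/kg
  alloy L: M = 97.2 kN·m per $
  alloy P: M = 4.17 kN·m per $
  alloy F: M = 3.94 kN·m per $
  alloy Y: M = 1.26 kN·m per $
Alloy L has the largest M.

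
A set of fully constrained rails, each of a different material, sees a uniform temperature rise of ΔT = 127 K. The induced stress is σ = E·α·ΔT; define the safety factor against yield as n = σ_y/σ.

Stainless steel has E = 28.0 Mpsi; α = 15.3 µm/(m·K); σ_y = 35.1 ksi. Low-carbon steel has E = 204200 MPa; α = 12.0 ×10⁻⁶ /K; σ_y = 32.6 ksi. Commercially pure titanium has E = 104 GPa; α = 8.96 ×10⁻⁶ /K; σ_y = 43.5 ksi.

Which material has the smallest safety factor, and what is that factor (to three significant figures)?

In consistent units (E in GPa, α in ×10⁻⁶/K, σ_y in MPa):
  stainless steel: E = 193.1, α = 15.3, σ_y = 242.0 → σ = 375 MPa, n = 0.645
  low-carbon steel: E = 204.2, α = 12.0, σ_y = 224.8 → σ = 311 MPa, n = 0.722
  commercially pure titanium: E = 104.0, α = 8.96, σ_y = 299.9 → σ = 118 MPa, n = 2.53
Smallest n: stainless steel with n = 0.645.

stainless steel, n = 0.645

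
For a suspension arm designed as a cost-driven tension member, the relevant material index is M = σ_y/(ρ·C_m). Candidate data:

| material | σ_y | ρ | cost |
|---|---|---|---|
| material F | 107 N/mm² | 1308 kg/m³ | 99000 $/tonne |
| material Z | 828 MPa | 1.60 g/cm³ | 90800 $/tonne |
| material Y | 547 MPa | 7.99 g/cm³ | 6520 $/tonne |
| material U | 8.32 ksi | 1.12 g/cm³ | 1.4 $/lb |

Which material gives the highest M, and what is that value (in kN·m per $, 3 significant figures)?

material U, M = 16.6 kN·m per $

In SI units:
  material F: σ_y = 107.0 MPa, ρ = 1308 kg/m³, cost = 99.00 $/kg
  material Z: σ_y = 828.0 MPa, ρ = 1600 kg/m³, cost = 90.80 $/kg
  material Y: σ_y = 547.0 MPa, ρ = 7990 kg/m³, cost = 6.520 $/kg
  material U: σ_y = 57.36 MPa, ρ = 1120 kg/m³, cost = 3.086 $/kg
  material U: M = 16.6 kN·m per $
  material Y: M = 10.5 kN·m per $
  material Z: M = 5.70 kN·m per $
  material F: M = 0.826 kN·m per $
Highest index: material U.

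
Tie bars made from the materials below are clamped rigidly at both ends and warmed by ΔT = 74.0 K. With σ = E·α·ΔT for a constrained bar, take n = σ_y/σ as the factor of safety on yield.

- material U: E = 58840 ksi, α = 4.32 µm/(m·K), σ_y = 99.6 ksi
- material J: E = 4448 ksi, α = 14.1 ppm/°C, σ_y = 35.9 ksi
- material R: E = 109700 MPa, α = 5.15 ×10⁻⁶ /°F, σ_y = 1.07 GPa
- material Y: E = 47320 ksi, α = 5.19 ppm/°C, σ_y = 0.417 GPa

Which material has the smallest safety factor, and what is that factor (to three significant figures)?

In consistent units (E in GPa, α in ×10⁻⁶/K, σ_y in MPa):
  material U: E = 405.7, α = 4.32, σ_y = 686.7 → σ = 130 MPa, n = 5.30
  material J: E = 30.67, α = 14.1, σ_y = 247.5 → σ = 32.0 MPa, n = 7.74
  material R: E = 109.7, α = 9.27, σ_y = 1070 → σ = 75.3 MPa, n = 14.2
  material Y: E = 326.3, α = 5.19, σ_y = 417.0 → σ = 125 MPa, n = 3.33
The minimum is material Y at n = 3.33.

material Y, n = 3.33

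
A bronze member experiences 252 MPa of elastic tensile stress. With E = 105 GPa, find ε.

ε = σ/E = 252 / 105000 = 2.40×10⁻³.

2.40×10⁻³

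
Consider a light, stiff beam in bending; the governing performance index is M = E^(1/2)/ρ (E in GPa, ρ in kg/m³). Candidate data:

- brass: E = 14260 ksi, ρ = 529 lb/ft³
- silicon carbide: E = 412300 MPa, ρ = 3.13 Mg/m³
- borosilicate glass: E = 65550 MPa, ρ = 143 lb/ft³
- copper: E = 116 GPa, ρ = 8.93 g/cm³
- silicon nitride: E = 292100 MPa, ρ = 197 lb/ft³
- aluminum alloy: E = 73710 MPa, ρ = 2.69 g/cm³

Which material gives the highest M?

Normalizing units and computing the index:
  brass: E = 98.32 GPa, ρ = 8474 kg/m³
  silicon carbide: E = 412.3 GPa, ρ = 3130 kg/m³
  borosilicate glass: E = 65.55 GPa, ρ = 2291 kg/m³
  copper: E = 116.0 GPa, ρ = 8930 kg/m³
  silicon nitride: E = 292.1 GPa, ρ = 3156 kg/m³
  aluminum alloy: E = 73.71 GPa, ρ = 2690 kg/m³
  silicon carbide: M = 6.49×10⁻³
  silicon nitride: M = 5.42×10⁻³
  borosilicate glass: M = 3.53×10⁻³
  aluminum alloy: M = 3.19×10⁻³
  copper: M = 1.21×10⁻³
  brass: M = 1.17×10⁻³
Silicon carbide ranks first.

silicon carbide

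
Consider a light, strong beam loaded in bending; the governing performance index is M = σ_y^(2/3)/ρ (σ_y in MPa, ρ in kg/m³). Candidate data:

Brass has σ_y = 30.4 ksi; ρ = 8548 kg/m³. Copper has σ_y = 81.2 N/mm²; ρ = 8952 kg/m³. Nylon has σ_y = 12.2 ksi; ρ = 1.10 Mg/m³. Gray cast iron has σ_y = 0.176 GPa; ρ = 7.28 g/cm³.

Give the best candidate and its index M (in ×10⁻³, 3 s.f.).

After converting to SI:
  brass: σ_y = 209.6 MPa, ρ = 8548 kg/m³
  copper: σ_y = 81.20 MPa, ρ = 8952 kg/m³
  nylon: σ_y = 84.12 MPa, ρ = 1100 kg/m³
  gray cast iron: σ_y = 176.0 MPa, ρ = 7280 kg/m³
  nylon: M = 17.5×10⁻³
  gray cast iron: M = 4.31×10⁻³
  brass: M = 4.13×10⁻³
  copper: M = 2.09×10⁻³
Nylon has the largest M.

nylon, M = 17.5×10⁻³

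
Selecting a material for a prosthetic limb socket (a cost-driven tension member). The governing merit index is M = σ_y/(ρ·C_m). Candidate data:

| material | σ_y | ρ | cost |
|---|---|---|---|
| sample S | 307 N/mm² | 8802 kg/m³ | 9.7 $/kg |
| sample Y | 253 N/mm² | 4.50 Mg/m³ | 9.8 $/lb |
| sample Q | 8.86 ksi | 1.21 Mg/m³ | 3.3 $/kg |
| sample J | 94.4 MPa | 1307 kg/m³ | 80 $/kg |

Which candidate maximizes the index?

Convert each candidate to consistent units, then evaluate M:
  sample S: σ_y = 307.0 MPa, ρ = 8802 kg/m³, cost = 9.700 $/kg
  sample Y: σ_y = 253.0 MPa, ρ = 4500 kg/m³, cost = 21.60 $/kg
  sample Q: σ_y = 61.09 MPa, ρ = 1210 kg/m³, cost = 3.300 $/kg
  sample J: σ_y = 94.40 MPa, ρ = 1307 kg/m³, cost = 80.00 $/kg
  sample Q: M = 15.3 kN·m per $
  sample S: M = 3.60 kN·m per $
  sample Y: M = 2.60 kN·m per $
  sample J: M = 0.903 kN·m per $
Highest index: sample Q.

sample Q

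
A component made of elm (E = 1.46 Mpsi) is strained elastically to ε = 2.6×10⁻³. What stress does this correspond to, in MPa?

E = 1.46 Mpsi = 10.07 GPa.
σ = E·ε = 10070 MPa × 2.6×10⁻³ = 26.2 MPa.

26.2 MPa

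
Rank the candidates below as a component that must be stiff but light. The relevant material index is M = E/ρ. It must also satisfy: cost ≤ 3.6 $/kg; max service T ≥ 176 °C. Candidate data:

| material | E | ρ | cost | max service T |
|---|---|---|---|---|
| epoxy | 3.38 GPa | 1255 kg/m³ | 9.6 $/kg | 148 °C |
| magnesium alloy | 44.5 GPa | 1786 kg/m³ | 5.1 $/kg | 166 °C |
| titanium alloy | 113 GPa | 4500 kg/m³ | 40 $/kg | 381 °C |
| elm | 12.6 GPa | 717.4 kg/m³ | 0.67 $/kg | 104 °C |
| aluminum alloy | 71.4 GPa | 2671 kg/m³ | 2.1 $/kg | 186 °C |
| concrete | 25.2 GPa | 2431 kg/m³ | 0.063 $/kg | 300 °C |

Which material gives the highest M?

aluminum alloy

Screen on constraints: cost ≤ 3.6 $/kg; max service T ≥ 176 °C. Survivors: aluminum alloy, concrete.
Computing M directly (units already consistent):
  aluminum alloy: M = 26.7 MN·m/kg
  concrete: M = 10.4 MN·m/kg
Aluminum alloy ranks first.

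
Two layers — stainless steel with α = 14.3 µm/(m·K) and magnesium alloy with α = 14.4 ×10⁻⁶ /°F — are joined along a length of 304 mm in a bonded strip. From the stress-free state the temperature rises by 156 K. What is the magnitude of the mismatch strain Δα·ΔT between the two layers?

1.81×10⁻³

magnesium alloy: α = 14.4×10⁻⁶/°F × 9/5 = 25.9×10⁻⁶/K.
Δα = |14.3 − 25.9|×10⁻⁶/K = 11.6×10⁻⁶/K.
Mismatch strain = Δα·ΔT = 11.6×10⁻⁶ × 156.0 = 1.81×10⁻³.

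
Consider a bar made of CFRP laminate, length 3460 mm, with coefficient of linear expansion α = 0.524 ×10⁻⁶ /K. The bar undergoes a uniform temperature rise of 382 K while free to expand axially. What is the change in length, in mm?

ΔL = α·L₀·ΔT = 0.524×10⁻⁶ × 3460 mm × 382.0 K = 0.693 mm.

0.693 mm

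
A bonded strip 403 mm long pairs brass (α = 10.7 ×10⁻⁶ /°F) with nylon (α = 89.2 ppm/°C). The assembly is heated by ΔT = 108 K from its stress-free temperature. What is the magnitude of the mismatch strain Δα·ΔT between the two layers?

7.55×10⁻³

brass: α = 10.7×10⁻⁶/°F × 9/5 = 19.3×10⁻⁶/K.
Δα = |19.3 − 89.2|×10⁻⁶/K = 69.9×10⁻⁶/K.
Mismatch strain = Δα·ΔT = 69.9×10⁻⁶ × 108.0 = 7.55×10⁻³.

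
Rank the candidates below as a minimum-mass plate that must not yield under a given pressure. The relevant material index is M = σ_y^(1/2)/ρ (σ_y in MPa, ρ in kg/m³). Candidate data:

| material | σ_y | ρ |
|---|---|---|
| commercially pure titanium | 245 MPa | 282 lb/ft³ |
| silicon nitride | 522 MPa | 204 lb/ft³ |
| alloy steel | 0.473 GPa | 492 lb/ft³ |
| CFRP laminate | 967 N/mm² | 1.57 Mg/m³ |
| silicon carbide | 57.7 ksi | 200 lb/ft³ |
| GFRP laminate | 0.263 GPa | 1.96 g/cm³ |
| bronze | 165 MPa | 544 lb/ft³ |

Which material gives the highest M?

After converting to SI:
  commercially pure titanium: σ_y = 245.0 MPa, ρ = 4517 kg/m³
  silicon nitride: σ_y = 522.0 MPa, ρ = 3268 kg/m³
  alloy steel: σ_y = 473.0 MPa, ρ = 7881 kg/m³
  CFRP laminate: σ_y = 967.0 MPa, ρ = 1570 kg/m³
  silicon carbide: σ_y = 397.8 MPa, ρ = 3204 kg/m³
  GFRP laminate: σ_y = 263.0 MPa, ρ = 1960 kg/m³
  bronze: σ_y = 165.0 MPa, ρ = 8714 kg/m³
  CFRP laminate: M = 19.8×10⁻³
  GFRP laminate: M = 8.27×10⁻³
  silicon nitride: M = 6.99×10⁻³
  silicon carbide: M = 6.23×10⁻³
  commercially pure titanium: M = 3.47×10⁻³
  alloy steel: M = 2.76×10⁻³
  bronze: M = 1.47×10⁻³
CFRP laminate ranks first.

CFRP laminate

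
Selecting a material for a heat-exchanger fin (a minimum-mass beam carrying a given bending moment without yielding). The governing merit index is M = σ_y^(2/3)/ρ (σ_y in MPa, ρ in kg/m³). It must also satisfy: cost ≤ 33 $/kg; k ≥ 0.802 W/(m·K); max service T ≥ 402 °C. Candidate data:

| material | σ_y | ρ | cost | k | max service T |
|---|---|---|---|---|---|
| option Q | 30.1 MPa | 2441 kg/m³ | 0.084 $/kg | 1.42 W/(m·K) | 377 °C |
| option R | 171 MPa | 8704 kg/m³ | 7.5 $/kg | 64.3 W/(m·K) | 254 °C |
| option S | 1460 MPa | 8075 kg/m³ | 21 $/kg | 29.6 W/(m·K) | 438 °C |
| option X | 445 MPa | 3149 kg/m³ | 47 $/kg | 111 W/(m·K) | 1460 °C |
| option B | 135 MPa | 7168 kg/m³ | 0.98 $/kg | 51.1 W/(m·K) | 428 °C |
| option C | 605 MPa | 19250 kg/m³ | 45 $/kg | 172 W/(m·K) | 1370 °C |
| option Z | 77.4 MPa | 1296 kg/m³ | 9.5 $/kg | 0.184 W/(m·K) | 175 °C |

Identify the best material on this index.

Screen on constraints: cost ≤ 33 $/kg; k ≥ 0.802 W/(m·K); max service T ≥ 402 °C. Survivors: option S, option B.
Computing M directly (units already consistent):
  option S: M = 15.9×10⁻³
  option B: M = 3.67×10⁻³
The maximum is for option S.

option S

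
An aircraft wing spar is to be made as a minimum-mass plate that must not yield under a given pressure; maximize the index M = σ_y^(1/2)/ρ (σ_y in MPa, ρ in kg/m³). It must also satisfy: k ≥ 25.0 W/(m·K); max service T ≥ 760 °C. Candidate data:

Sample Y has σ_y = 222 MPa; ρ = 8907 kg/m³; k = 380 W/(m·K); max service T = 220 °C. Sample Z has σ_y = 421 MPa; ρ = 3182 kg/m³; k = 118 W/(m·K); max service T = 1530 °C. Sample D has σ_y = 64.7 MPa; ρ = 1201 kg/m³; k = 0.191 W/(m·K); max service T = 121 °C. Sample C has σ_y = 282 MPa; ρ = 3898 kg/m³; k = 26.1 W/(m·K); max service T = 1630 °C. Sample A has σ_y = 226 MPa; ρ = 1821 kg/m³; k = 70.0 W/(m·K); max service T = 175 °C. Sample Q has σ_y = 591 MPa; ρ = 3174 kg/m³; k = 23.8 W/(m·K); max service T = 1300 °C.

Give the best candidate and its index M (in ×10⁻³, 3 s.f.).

Screen on constraints: k ≥ 25.0 W/(m·K); max service T ≥ 760 °C. Survivors: sample Z, sample C.
Computing M directly (units already consistent):
  sample Z: M = 6.45×10⁻³
  sample C: M = 4.31×10⁻³
Highest index: sample Z.

sample Z, M = 6.45×10⁻³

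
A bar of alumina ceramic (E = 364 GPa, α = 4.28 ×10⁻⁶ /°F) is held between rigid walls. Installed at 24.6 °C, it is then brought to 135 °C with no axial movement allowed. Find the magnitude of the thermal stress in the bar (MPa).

α = 4.28×10⁻⁶/°F × 9/5 = 7.70×10⁻⁶/K.
ΔT = 110.4 K. Constrained thermal stress σ = E·α·ΔT = 364.0×10³ MPa × 7.70×10⁻⁶ × 110.4 = 310 MPa (compressive).

310 MPa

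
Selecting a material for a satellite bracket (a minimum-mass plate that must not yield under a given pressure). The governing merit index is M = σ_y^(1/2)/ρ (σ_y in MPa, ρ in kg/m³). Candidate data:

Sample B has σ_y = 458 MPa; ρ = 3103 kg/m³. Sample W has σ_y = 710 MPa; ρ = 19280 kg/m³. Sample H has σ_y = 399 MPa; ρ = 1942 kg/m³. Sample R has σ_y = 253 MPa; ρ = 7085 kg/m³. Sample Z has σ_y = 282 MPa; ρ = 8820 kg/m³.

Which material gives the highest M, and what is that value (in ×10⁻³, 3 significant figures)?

sample H, M = 10.3×10⁻³

Per-candidate index values:
  sample H: M = 10.3×10⁻³
  sample B: M = 6.90×10⁻³
  sample R: M = 2.25×10⁻³
  sample Z: M = 1.90×10⁻³
  sample W: M = 1.38×10⁻³
The maximum is for sample H.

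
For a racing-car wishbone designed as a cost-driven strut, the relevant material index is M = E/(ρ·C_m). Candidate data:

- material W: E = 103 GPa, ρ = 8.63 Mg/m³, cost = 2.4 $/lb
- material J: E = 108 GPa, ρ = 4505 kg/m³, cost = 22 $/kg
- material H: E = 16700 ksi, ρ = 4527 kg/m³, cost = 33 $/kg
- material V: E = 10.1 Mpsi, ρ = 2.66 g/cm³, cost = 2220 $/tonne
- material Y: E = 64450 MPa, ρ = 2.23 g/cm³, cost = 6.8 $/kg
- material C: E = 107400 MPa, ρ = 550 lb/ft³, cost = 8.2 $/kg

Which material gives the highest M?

After converting to SI:
  material W: E = 103.0 GPa, ρ = 8630 kg/m³, cost = 5.291 $/kg
  material J: E = 108.0 GPa, ρ = 4505 kg/m³, cost = 22.00 $/kg
  material H: E = 115.1 GPa, ρ = 4527 kg/m³, cost = 33.00 $/kg
  material V: E = 69.64 GPa, ρ = 2660 kg/m³, cost = 2.220 $/kg
  material Y: E = 64.45 GPa, ρ = 2230 kg/m³, cost = 6.800 $/kg
  material C: E = 107.4 GPa, ρ = 8810 kg/m³, cost = 8.200 $/kg
  material V: M = 11.8 MN·m per $
  material Y: M = 4.25 MN·m per $
  material W: M = 2.26 MN·m per $
  material C: M = 1.49 MN·m per $
  material J: M = 1.09 MN·m per $
  material H: M = 0.771 MN·m per $
Material V ranks first.

material V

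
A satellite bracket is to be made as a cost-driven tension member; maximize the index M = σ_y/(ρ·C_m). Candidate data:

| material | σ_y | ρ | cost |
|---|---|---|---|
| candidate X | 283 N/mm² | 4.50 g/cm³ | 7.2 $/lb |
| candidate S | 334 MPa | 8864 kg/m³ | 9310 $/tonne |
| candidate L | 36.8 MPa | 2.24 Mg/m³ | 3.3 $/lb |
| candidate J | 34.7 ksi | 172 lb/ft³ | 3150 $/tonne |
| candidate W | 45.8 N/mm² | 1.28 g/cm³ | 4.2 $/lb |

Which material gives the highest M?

In SI units:
  candidate X: σ_y = 283.0 MPa, ρ = 4500 kg/m³, cost = 15.87 $/kg
  candidate S: σ_y = 334.0 MPa, ρ = 8864 kg/m³, cost = 9.310 $/kg
  candidate L: σ_y = 36.80 MPa, ρ = 2240 kg/m³, cost = 7.275 $/kg
  candidate J: σ_y = 239.2 MPa, ρ = 2755 kg/m³, cost = 3.150 $/kg
  candidate W: σ_y = 45.80 MPa, ρ = 1280 kg/m³, cost = 9.259 $/kg
  candidate J: M = 27.6 kN·m per $
  candidate S: M = 4.05 kN·m per $
  candidate X: M = 3.96 kN·m per $
  candidate W: M = 3.86 kN·m per $
  candidate L: M = 2.26 kN·m per $
The maximum is for candidate J.

candidate J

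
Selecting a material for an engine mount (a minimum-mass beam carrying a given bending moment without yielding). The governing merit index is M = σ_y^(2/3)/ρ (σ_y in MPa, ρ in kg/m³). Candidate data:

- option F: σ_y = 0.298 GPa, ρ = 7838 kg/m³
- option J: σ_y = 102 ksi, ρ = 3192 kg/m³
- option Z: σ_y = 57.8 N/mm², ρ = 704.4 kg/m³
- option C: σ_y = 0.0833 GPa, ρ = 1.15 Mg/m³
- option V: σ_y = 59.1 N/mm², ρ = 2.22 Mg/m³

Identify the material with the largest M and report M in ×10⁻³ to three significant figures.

After converting to SI:
  option F: σ_y = 298.0 MPa, ρ = 7838 kg/m³
  option J: σ_y = 703.3 MPa, ρ = 3192 kg/m³
  option Z: σ_y = 57.80 MPa, ρ = 704.4 kg/m³
  option C: σ_y = 83.30 MPa, ρ = 1150 kg/m³
  option V: σ_y = 59.10 MPa, ρ = 2220 kg/m³
  option J: M = 24.8×10⁻³
  option Z: M = 21.2×10⁻³
  option C: M = 16.6×10⁻³
  option V: M = 6.83×10⁻³
  option F: M = 5.69×10⁻³
Highest index: option J.

option J, M = 24.8×10⁻³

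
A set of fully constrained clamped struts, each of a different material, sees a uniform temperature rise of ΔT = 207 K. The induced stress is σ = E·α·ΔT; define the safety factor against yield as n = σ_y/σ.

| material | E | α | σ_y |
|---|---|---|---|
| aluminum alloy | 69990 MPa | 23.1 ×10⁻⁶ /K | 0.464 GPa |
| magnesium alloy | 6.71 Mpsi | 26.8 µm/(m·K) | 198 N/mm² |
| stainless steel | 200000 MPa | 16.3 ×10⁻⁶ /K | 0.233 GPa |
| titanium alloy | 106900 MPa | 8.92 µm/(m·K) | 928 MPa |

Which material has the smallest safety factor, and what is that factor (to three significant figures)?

Converting E to GPa, α to ×10⁻⁶/K, σ_y to MPa, then σ and n for each:
  aluminum alloy: E = 69.99, α = 23.1, σ_y = 464.0 → σ = 335 MPa, n = 1.39
  magnesium alloy: E = 46.26, α = 26.8, σ_y = 198.0 → σ = 257 MPa, n = 0.771
  stainless steel: E = 200.0, α = 16.3, σ_y = 233.0 → σ = 675 MPa, n = 0.345
  titanium alloy: E = 106.9, α = 8.92, σ_y = 928.0 → σ = 197 MPa, n = 4.70
The minimum is stainless steel at n = 0.345.

stainless steel, n = 0.345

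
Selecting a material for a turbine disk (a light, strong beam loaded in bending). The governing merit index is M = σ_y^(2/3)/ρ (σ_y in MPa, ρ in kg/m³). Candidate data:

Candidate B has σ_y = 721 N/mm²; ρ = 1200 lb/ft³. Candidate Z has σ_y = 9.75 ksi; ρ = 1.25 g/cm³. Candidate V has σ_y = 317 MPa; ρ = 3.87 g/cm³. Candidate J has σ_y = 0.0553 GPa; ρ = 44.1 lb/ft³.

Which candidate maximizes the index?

candidate J

In SI units:
  candidate B: σ_y = 721.0 MPa, ρ = 19220 kg/m³
  candidate Z: σ_y = 67.22 MPa, ρ = 1250 kg/m³
  candidate V: σ_y = 317.0 MPa, ρ = 3870 kg/m³
  candidate J: σ_y = 55.30 MPa, ρ = 706.4 kg/m³
  candidate J: M = 20.5×10⁻³
  candidate Z: M = 13.2×10⁻³
  candidate V: M = 12.0×10⁻³
  candidate B: M = 4.18×10⁻³
The maximum is for candidate J.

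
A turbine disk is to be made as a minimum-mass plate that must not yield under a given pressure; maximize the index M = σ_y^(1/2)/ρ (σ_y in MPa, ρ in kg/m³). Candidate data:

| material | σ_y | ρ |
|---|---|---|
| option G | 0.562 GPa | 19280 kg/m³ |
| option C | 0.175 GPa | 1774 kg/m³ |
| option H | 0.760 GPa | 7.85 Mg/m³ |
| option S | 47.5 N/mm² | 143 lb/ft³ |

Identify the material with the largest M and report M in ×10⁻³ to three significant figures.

In SI units:
  option G: σ_y = 562.0 MPa, ρ = 19280 kg/m³
  option C: σ_y = 175.0 MPa, ρ = 1774 kg/m³
  option H: σ_y = 760.0 MPa, ρ = 7850 kg/m³
  option S: σ_y = 47.50 MPa, ρ = 2291 kg/m³
  option C: M = 7.46×10⁻³
  option H: M = 3.51×10⁻³
  option S: M = 3.01×10⁻³
  option G: M = 1.23×10⁻³
The maximum is for option C.

option C, M = 7.46×10⁻³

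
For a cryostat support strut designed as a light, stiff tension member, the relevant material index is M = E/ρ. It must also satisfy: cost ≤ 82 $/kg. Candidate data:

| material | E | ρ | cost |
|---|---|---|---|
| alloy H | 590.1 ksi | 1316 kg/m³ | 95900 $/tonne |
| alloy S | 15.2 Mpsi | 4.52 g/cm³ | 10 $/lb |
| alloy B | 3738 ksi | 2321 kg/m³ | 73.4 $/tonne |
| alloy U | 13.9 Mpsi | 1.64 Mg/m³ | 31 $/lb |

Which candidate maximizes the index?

alloy U

Screen on constraints: cost ≤ 82 $/kg. Survivors: alloy S, alloy B, alloy U.
Normalizing units and computing the index:
  alloy S: E = 104.8 GPa, ρ = 4520 kg/m³
  alloy B: E = 25.77 GPa, ρ = 2321 kg/m³
  alloy U: E = 95.84 GPa, ρ = 1640 kg/m³
  alloy U: M = 58.4 MN·m/kg
  alloy S: M = 23.2 MN·m/kg
  alloy B: M = 11.1 MN·m/kg
Alloy U ranks first.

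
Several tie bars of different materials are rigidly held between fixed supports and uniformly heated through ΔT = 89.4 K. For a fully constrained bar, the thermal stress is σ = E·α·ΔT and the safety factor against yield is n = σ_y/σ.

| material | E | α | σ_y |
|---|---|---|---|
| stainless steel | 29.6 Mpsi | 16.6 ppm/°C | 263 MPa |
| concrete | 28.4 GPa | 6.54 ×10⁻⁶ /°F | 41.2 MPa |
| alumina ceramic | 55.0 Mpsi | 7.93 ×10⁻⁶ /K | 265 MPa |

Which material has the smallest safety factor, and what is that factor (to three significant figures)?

stainless steel, n = 0.868

With everything in SI (GPa, ×10⁻⁶/K, MPa):
  stainless steel: E = 204.1, α = 16.6, σ_y = 263.0 → σ = 303 MPa, n = 0.868
  concrete: E = 28.40, α = 11.8, σ_y = 41.20 → σ = 29.9 MPa, n = 1.38
  alumina ceramic: E = 379.2, α = 7.93, σ_y = 265.0 → σ = 269 MPa, n = 0.986
The minimum is stainless steel at n = 0.868.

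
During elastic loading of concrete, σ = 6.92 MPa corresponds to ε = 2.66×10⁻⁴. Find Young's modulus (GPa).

26.0 GPa

E = σ/ε = 6.92 MPa / 2.66×10⁻⁴ = 26020 MPa = 26.0 GPa.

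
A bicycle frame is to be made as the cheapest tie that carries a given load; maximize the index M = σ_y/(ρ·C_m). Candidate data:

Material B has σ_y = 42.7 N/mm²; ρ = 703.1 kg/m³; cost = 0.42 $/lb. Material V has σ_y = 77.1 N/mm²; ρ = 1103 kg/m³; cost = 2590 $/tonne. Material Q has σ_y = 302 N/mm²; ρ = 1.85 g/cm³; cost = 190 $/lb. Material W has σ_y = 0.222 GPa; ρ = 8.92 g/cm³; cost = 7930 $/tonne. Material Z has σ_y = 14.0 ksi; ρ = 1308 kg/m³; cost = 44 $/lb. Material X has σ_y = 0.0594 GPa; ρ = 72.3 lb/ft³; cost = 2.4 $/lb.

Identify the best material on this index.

material B

Normalizing units and computing the index:
  material B: σ_y = 42.70 MPa, ρ = 703.1 kg/m³, cost = 0.9259 $/kg
  material V: σ_y = 77.10 MPa, ρ = 1103 kg/m³, cost = 2.590 $/kg
  material Q: σ_y = 302.0 MPa, ρ = 1850 kg/m³, cost = 418.9 $/kg
  material W: σ_y = 222.0 MPa, ρ = 8920 kg/m³, cost = 7.930 $/kg
  material Z: σ_y = 96.53 MPa, ρ = 1308 kg/m³, cost = 97.00 $/kg
  material X: σ_y = 59.40 MPa, ρ = 1158 kg/m³, cost = 5.291 $/kg
  material B: M = 65.6 kN·m per $
  material V: M = 27.0 kN·m per $
  material X: M = 9.69 kN·m per $
  material W: M = 3.14 kN·m per $
  material Z: M = 0.761 kN·m per $
  material Q: M = 0.390 kN·m per $
The maximum is for material B.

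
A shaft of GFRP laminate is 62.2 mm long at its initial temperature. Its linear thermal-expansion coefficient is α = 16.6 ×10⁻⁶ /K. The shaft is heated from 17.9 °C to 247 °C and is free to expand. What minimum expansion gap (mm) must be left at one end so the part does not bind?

ΔT = 247 − 17.9 = 229.1 K.
ΔL = α·L₀·ΔT = 16.6×10⁻⁶ × 62.2 mm × 229.1 K = 0.237 mm.

0.237 mm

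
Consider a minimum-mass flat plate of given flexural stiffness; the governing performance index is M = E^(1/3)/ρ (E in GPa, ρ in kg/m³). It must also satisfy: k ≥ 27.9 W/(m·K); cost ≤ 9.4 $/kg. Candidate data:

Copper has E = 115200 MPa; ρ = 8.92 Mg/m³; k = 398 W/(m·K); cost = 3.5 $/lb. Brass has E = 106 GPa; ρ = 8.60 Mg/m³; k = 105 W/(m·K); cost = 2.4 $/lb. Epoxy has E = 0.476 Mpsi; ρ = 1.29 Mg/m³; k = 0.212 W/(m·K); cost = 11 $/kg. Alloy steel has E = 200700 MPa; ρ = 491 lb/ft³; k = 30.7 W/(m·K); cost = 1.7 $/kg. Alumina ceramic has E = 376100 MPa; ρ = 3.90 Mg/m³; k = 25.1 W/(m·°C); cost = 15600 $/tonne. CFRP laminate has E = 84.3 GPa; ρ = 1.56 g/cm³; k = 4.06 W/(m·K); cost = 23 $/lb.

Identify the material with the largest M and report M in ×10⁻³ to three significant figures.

alloy steel, M = 0.744×10⁻³

Screen on constraints: k ≥ 27.9 W/(m·K); cost ≤ 9.4 $/kg. Survivors: copper, brass, alloy steel.
Convert each candidate to consistent units, then evaluate M:
  copper: E = 115.2 GPa, ρ = 8920 kg/m³
  brass: E = 106.0 GPa, ρ = 8600 kg/m³
  alloy steel: E = 200.7 GPa, ρ = 7865 kg/m³
  alloy steel: M = 0.744×10⁻³
  brass: M = 0.550×10⁻³
  copper: M = 0.545×10⁻³
The maximum is for alloy steel.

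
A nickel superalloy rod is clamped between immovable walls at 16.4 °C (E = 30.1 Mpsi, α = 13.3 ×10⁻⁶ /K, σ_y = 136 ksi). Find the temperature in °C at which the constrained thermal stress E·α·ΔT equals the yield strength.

E = 30.1 Mpsi = 207.5 GPa.
σ_y = 136 ksi = 937.7 MPa.
E·α·ΔT = 937.7 MPa ⇒ ΔT = 937.7 / (207.5×10³ × 13.3×10⁻⁶) = 339.7 K.
T = 16.4 + 339.7 = 356.1 °C.

356 °C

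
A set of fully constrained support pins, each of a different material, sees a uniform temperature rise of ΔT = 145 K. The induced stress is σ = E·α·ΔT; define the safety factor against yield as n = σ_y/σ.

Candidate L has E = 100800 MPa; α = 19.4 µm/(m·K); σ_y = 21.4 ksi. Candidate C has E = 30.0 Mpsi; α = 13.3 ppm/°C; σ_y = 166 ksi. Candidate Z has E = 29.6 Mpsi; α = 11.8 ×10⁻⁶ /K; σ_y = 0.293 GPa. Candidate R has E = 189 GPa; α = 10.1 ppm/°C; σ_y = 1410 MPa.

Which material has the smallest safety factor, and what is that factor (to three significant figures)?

candidate L, n = 0.520

In consistent units (E in GPa, α in ×10⁻⁶/K, σ_y in MPa):
  candidate L: E = 100.8, α = 19.4, σ_y = 147.5 → σ = 284 MPa, n = 0.520
  candidate C: E = 206.8, α = 13.3, σ_y = 1145 → σ = 399 MPa, n = 2.87
  candidate Z: E = 204.1, α = 11.8, σ_y = 293.0 → σ = 349 MPa, n = 0.839
  candidate R: E = 189.0, α = 10.1, σ_y = 1410 → σ = 277 MPa, n = 5.09
Candidate L has the lowest safety factor, n = 0.520.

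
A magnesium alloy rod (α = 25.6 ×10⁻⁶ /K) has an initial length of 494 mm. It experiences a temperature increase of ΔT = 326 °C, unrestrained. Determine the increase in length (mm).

ΔL = α·L₀·ΔT = 25.6×10⁻⁶ × 494 mm × 326.0 K = 4.12 mm.

4.12 mm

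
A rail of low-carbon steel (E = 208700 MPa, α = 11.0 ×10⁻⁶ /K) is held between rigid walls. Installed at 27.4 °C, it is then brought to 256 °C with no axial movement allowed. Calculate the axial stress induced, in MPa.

525 MPa

E = 208700 MPa = 208.7 GPa.
ΔT = 228.6 K. Constrained thermal stress σ = E·α·ΔT = 208.7×10³ MPa × 11.0×10⁻⁶ × 228.6 = 525 MPa (compressive).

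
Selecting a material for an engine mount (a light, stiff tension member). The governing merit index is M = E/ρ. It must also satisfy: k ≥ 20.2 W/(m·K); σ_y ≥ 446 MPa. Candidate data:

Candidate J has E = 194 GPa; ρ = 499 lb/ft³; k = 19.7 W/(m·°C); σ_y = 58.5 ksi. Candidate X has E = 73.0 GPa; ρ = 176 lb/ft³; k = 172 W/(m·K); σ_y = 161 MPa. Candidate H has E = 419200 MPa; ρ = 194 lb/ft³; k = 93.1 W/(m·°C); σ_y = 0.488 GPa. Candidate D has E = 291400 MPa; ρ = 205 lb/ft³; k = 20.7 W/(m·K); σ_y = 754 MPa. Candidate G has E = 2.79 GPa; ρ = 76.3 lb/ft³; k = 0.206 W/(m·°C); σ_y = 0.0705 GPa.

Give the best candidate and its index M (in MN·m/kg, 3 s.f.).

Screen on constraints: k ≥ 20.2 W/(m·K); σ_y ≥ 446 MPa. Survivors: candidate H, candidate D.
Normalizing units and computing the index:
  candidate H: E = 419.2 GPa, ρ = 3108 kg/m³
  candidate D: E = 291.4 GPa, ρ = 3284 kg/m³
  candidate H: M = 135 MN·m/kg
  candidate D: M = 88.7 MN·m/kg
Highest index: candidate H.

candidate H, M = 135 MN·m/kg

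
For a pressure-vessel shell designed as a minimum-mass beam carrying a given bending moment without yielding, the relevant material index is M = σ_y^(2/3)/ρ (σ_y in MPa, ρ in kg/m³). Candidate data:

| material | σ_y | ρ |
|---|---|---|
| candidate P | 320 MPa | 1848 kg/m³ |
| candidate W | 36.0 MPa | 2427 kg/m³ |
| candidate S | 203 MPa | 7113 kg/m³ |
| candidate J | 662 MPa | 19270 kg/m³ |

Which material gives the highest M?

Evaluate M for each candidate:
  candidate P: M = 25.3×10⁻³
  candidate S: M = 4.86×10⁻³
  candidate W: M = 4.49×10⁻³
  candidate J: M = 3.94×10⁻³
The maximum is for candidate P.

candidate P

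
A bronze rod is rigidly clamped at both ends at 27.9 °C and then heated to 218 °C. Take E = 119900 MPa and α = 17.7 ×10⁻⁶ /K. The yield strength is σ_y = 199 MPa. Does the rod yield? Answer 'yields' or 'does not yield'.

E = 119900 MPa = 119.9 GPa.
ΔT = 190.1 K. Constrained thermal stress σ = E·α·ΔT = 119.9×10³ MPa × 17.7×10⁻⁶ × 190.1 = 403 MPa (compressive).
Compare to σ_y = 199 MPa: σ ≥ σ_y, so it yields.

yields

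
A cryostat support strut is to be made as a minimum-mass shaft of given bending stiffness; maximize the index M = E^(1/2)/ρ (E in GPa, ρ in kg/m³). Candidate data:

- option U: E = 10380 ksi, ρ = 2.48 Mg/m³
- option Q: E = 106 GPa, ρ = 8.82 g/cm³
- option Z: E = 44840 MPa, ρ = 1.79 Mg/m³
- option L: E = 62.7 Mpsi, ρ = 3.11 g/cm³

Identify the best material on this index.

option L

Convert each candidate to consistent units, then evaluate M:
  option U: E = 71.57 GPa, ρ = 2480 kg/m³
  option Q: E = 106.0 GPa, ρ = 8820 kg/m³
  option Z: E = 44.84 GPa, ρ = 1790 kg/m³
  option L: E = 432.3 GPa, ρ = 3110 kg/m³
  option L: M = 6.69×10⁻³
  option Z: M = 3.74×10⁻³
  option U: M = 3.41×10⁻³
  option Q: M = 1.17×10⁻³
Option L ranks first.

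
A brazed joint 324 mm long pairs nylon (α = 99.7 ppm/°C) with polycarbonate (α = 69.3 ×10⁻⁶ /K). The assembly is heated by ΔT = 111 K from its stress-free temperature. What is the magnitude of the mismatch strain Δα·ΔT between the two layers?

Δα = |99.7 − 69.3|×10⁻⁶/K = 30.4×10⁻⁶/K.
Mismatch strain = Δα·ΔT = 30.4×10⁻⁶ × 111.0 = 3.37×10⁻³.

3.37×10⁻³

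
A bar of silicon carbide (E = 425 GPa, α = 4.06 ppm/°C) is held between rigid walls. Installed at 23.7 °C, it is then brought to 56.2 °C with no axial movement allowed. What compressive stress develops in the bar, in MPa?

ΔT = 32.50 K. Constrained thermal stress σ = E·α·ΔT = 425.0×10³ MPa × 4.06×10⁻⁶ × 32.50 = 56.1 MPa (compressive).

56.1 MPa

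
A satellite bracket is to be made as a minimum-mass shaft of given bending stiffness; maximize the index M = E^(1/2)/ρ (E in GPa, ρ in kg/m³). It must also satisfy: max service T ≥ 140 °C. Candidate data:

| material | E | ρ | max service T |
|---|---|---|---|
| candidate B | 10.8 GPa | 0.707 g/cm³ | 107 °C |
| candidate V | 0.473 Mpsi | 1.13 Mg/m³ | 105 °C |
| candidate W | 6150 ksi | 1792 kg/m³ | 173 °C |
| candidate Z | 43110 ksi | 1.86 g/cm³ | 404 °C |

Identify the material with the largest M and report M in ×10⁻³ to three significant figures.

Screen on constraints: max service T ≥ 140 °C. Survivors: candidate W, candidate Z.
Convert each candidate to consistent units, then evaluate M:
  candidate W: E = 42.40 GPa, ρ = 1792 kg/m³
  candidate Z: E = 297.2 GPa, ρ = 1860 kg/m³
  candidate Z: M = 9.27×10⁻³
  candidate W: M = 3.63×10⁻³
Highest index: candidate Z.

candidate Z, M = 9.27×10⁻³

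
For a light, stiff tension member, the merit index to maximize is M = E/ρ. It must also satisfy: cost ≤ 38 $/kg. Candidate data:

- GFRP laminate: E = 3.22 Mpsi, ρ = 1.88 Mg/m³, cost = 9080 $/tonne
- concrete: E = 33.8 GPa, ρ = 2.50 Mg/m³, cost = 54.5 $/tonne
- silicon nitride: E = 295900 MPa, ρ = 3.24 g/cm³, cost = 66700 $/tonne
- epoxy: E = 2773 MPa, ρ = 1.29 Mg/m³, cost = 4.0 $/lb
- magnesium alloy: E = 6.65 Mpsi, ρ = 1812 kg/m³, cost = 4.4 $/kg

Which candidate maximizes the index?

Screen on constraints: cost ≤ 38 $/kg. Survivors: GFRP laminate, concrete, epoxy, magnesium alloy.
Putting every candidate on a common basis:
  GFRP laminate: E = 22.20 GPa, ρ = 1880 kg/m³
  concrete: E = 33.80 GPa, ρ = 2500 kg/m³
  epoxy: E = 2.773 GPa, ρ = 1290 kg/m³
  magnesium alloy: E = 45.85 GPa, ρ = 1812 kg/m³
  magnesium alloy: M = 25.3 MN·m/kg
  concrete: M = 13.5 MN·m/kg
  GFRP laminate: M = 11.8 MN·m/kg
  epoxy: M = 2.15 MN·m/kg
Magnesium alloy ranks first.

magnesium alloy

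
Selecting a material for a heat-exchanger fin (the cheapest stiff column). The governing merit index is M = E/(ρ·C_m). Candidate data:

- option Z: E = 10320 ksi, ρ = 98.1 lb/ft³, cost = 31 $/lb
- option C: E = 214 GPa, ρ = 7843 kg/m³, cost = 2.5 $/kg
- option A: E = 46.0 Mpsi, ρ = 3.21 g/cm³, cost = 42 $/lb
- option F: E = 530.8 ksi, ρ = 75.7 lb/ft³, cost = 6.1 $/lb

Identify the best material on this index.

option C

After converting to SI:
  option Z: E = 71.15 GPa, ρ = 1571 kg/m³, cost = 68.34 $/kg
  option C: E = 214.0 GPa, ρ = 7843 kg/m³, cost = 2.500 $/kg
  option A: E = 317.2 GPa, ρ = 3210 kg/m³, cost = 92.59 $/kg
  option F: E = 3.660 GPa, ρ = 1213 kg/m³, cost = 13.45 $/kg
  option C: M = 10.9 MN·m per $
  option A: M = 1.07 MN·m per $
  option Z: M = 0.663 MN·m per $
  option F: M = 0.224 MN·m per $
The maximum is for option C.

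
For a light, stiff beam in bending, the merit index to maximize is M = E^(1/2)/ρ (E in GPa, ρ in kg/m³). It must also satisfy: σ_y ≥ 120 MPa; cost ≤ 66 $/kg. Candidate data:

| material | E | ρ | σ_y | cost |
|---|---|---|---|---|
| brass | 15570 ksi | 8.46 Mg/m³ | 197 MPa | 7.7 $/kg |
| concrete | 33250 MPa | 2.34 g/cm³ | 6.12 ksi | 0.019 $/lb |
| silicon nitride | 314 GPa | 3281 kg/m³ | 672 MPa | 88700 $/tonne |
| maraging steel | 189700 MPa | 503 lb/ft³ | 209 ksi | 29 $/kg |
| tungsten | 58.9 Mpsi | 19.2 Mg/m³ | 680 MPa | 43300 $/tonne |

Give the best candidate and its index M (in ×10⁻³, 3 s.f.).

Screen on constraints: σ_y ≥ 120 MPa; cost ≤ 66 $/kg. Survivors: brass, maraging steel, tungsten.
Putting every candidate on a common basis:
  brass: E = 107.4 GPa, ρ = 8460 kg/m³
  maraging steel: E = 189.7 GPa, ρ = 8057 kg/m³
  tungsten: E = 406.1 GPa, ρ = 19200 kg/m³
  maraging steel: M = 1.71×10⁻³
  brass: M = 1.22×10⁻³
  tungsten: M = 1.05×10⁻³
The maximum is for maraging steel.

maraging steel, M = 1.71×10⁻³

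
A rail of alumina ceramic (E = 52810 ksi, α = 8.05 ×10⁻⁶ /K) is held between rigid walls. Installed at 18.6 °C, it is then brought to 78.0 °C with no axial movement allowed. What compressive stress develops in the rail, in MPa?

174 MPa

E = 52810 ksi = 364.1 GPa.
ΔT = 59.40 K. Constrained thermal stress σ = E·α·ΔT = 364.1×10³ MPa × 8.05×10⁻⁶ × 59.40 = 174 MPa (compressive).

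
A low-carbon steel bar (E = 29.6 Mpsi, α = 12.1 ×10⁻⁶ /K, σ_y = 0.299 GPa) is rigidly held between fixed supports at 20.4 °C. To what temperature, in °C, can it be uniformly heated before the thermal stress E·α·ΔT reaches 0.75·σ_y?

111 °C

E = 29.6 Mpsi = 204.1 GPa.
σ_y = 0.299 GPa = 299.0 MPa.
E·α·ΔT = 224.2 MPa ⇒ ΔT = 224.2 / (204.1×10³ × 12.1×10⁻⁶) = 90.81 K.
T = 20.4 + 90.81 = 111.2 °C.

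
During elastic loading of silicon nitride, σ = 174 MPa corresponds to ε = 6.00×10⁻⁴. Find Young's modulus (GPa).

290 GPa

E = σ/ε = 174 MPa / 6.00×10⁻⁴ = 290000 MPa = 290 GPa.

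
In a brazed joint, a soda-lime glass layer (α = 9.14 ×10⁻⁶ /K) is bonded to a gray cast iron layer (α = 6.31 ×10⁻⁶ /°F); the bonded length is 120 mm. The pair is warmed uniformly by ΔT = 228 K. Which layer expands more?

gray cast iron

gray cast iron: α = 6.31×10⁻⁶/°F × 9/5 = 11.4×10⁻⁶/K.
α(soda-lime glass) = 9.14×10⁻⁶/K vs α(gray cast iron) = 11.4×10⁻⁶/K.
Higher α expands more for the same ΔT: gray cast iron.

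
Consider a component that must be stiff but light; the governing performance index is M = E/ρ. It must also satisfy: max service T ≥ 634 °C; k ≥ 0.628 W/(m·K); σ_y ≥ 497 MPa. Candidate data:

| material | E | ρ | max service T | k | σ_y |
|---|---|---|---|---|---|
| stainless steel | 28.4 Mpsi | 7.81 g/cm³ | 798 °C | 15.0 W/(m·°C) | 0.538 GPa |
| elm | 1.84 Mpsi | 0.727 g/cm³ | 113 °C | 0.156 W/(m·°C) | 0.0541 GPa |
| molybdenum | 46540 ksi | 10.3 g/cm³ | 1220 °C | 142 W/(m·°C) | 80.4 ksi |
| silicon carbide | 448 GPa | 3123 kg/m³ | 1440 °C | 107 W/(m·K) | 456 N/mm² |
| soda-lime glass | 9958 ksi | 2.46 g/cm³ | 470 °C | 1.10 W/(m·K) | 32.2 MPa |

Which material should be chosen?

molybdenum

Screen on constraints: max service T ≥ 634 °C; k ≥ 0.628 W/(m·K); σ_y ≥ 497 MPa. Survivors: stainless steel, molybdenum.
Normalizing units and computing the index:
  stainless steel: E = 195.8 GPa, ρ = 7810 kg/m³
  molybdenum: E = 320.9 GPa, ρ = 10300 kg/m³
  molybdenum: M = 31.2 MN·m/kg
  stainless steel: M = 25.1 MN·m/kg
Molybdenum ranks first.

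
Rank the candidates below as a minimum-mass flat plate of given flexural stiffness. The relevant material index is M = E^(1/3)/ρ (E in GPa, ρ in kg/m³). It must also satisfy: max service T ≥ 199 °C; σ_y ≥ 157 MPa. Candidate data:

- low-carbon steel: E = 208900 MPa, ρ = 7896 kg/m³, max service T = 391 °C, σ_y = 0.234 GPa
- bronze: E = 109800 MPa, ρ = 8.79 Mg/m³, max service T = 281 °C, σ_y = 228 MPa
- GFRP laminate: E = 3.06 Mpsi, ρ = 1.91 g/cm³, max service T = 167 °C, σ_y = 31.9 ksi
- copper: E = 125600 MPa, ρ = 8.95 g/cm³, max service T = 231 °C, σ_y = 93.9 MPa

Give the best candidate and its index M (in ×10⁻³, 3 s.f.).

low-carbon steel, M = 0.751×10⁻³

Screen on constraints: max service T ≥ 199 °C; σ_y ≥ 157 MPa. Survivors: low-carbon steel, bronze.
After converting to SI:
  low-carbon steel: E = 208.9 GPa, ρ = 7896 kg/m³
  bronze: E = 109.8 GPa, ρ = 8790 kg/m³
  low-carbon steel: M = 0.751×10⁻³
  bronze: M = 0.545×10⁻³
The maximum is for low-carbon steel.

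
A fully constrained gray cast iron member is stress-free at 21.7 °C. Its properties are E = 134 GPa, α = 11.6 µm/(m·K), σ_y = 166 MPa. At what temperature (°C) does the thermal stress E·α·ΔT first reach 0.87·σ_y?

115 °C

E·α·ΔT = 144.4 MPa ⇒ ΔT = 144.4 / (134.0×10³ × 11.6×10⁻⁶) = 92.91 K.
T = 21.7 + 92.91 = 114.6 °C.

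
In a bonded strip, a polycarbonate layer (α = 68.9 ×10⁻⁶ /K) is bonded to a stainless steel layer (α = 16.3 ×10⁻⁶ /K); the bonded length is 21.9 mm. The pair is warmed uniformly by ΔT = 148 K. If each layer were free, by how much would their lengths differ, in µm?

170 µm

Δα = |68.9 − 16.3|×10⁻⁶/K = 52.6×10⁻⁶/K.
ΔL_mismatch = Δα·L·ΔT = 52.6×10⁻⁶ × 21.9 mm × 148.0 K = 170 µm.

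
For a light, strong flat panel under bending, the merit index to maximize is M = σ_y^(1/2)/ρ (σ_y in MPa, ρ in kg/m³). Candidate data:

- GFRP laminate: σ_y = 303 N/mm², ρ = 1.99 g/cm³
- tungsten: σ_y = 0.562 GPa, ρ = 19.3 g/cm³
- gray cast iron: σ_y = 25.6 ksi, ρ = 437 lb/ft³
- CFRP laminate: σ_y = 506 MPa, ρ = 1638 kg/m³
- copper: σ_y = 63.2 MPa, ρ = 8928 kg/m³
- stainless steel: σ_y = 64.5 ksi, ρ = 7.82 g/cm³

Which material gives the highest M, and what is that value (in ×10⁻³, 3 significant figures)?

After converting to SI:
  GFRP laminate: σ_y = 303.0 MPa, ρ = 1990 kg/m³
  tungsten: σ_y = 562.0 MPa, ρ = 19300 kg/m³
  gray cast iron: σ_y = 176.5 MPa, ρ = 7000 kg/m³
  CFRP laminate: σ_y = 506.0 MPa, ρ = 1638 kg/m³
  copper: σ_y = 63.20 MPa, ρ = 8928 kg/m³
  stainless steel: σ_y = 444.7 MPa, ρ = 7820 kg/m³
  CFRP laminate: M = 13.7×10⁻³
  GFRP laminate: M = 8.75×10⁻³
  stainless steel: M = 2.70×10⁻³
  gray cast iron: M = 1.90×10⁻³
  tungsten: M = 1.23×10⁻³
  copper: M = 0.890×10⁻³
Highest index: CFRP laminate.

CFRP laminate, M = 13.7×10⁻³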